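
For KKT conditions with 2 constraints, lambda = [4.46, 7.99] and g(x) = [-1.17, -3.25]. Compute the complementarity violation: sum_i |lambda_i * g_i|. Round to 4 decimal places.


KKT complementary slackness check:
lambda_1 * g_1 = 4.46 * -1.17 = -5.2182
lambda_2 * g_2 = 7.99 * -3.25 = -25.9675
Total violation = 5.2182 + 25.9675 = 31.1857


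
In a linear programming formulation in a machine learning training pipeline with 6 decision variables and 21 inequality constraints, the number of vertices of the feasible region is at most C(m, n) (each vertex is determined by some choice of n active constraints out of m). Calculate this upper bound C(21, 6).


Each vertex corresponds to some choice of n active constraints out of m, so the number of vertices is at most C(m, n) = m! / (n!(m-n)!).
m = 21, n = 6
Numerator: 21 * 20 * 19 * 18 * 17 * 16
Denominator: 6! = 720
C(21, 6) = 54264


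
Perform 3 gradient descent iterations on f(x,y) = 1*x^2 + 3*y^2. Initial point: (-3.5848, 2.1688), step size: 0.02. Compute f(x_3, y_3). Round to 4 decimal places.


Gradient descent on f(x,y) = 1*x^2 + 3*y^2.
Starting point: (-3.5848, 2.1688), alpha = 0.02
Step 1: grad_x = 2*1*-3.5848 = -7.1696, grad_y = 2*3*2.1688 = 13.0128
  x_1 = -3.5848 - 0.02*-7.1696 = -3.4414
  y_1 = 2.1688 - 0.02*13.0128 = 1.9085
Step 2: grad_x = 2*1*-3.4414 = -6.8828, grad_y = 2*3*1.9085 = 11.4513
  x_2 = -3.4414 - 0.02*-6.8828 = -3.3038
  y_2 = 1.9085 - 0.02*11.4513 = 1.6795
Step 3: grad_x = 2*1*-3.3038 = -6.6075, grad_y = 2*3*1.6795 = 10.0771
  x_3 = -3.3038 - 0.02*-6.6075 = -3.1716
  y_3 = 1.6795 - 0.02*10.0771 = 1.478
f(-3.1716, 1.478) = 1*(-3.1716)^2 + 3*1.478^2 = 16.6123


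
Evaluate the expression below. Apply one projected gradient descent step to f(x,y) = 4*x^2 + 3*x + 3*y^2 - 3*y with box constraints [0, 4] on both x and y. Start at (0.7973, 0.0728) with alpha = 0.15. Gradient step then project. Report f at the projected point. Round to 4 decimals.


Step 1: Compute gradient at (0.7973, 0.0728).
grad_x = 2*4*0.7973 + 3 = 9.3784
grad_y = 2*3*0.0728 - 3 = -2.5632
Step 2: Gradient step.
x_raw = 0.7973 - 0.15*9.3784 = -0.6095
y_raw = 0.0728 - 0.15*-2.5632 = 0.4573
Step 3: Project onto [0, 4].
x_proj = clip(-0.6095) = 0.0
y_proj = clip(0.4573) = 0.4573
Step 4: Evaluate f.
f(0.0, 0.4573) = -0.7445


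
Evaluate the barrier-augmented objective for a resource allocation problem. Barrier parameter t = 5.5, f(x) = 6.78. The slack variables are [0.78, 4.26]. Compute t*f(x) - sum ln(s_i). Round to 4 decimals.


Step 1: Compute log-barrier.
ln values: [-0.2485, 1.4493]
phi = -(-0.2485 + 1.4493) = -1.2008
Step 2: Compute augmented objective.
t*f(x) = 5.5*6.78 = 37.29
Total = 37.29 - 1.2008 = 36.0892


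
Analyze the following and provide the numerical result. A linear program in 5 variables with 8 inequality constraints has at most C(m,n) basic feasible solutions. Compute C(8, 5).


Each vertex corresponds to some choice of n active constraints out of m, so the number of vertices is at most C(m, n) = m! / (n!(m-n)!).
m = 8, n = 5
Numerator: 8 * 7 * 6 * 5 * 4
Denominator: 5! = 120
C(8, 5) = 56


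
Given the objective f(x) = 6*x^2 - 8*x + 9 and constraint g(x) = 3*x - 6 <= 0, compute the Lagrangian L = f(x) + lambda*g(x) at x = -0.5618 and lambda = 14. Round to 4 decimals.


Step 1: Evaluate f(x).
f(-0.5618) = 6*(-0.5618)^2 - 8*(-0.5618) + 9 = 15.3881
Step 2: Evaluate g(x).
g(-0.5618) = 3*-0.5618 - 6 = -7.6854
Step 3: Compute Lagrangian.
L = 15.3881 + 14*-7.6854 = -92.2075


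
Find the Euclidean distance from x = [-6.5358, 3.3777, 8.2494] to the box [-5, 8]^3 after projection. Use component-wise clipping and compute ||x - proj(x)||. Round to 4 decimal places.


Project each component onto [-5, 8].
clip(-6.5358) = -5.0, clip(3.3777) = 3.3777, clip(8.2494) = 8.0
Projection = [-5.0, 3.3777, 8.0]
Squared diffs: [2.3587, 0.0, 0.0622]
Distance = sqrt(2.4209) = 1.5559


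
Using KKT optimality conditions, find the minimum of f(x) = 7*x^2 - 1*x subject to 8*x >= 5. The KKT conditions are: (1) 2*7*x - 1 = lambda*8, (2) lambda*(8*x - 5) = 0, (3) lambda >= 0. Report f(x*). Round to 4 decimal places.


Step 1: Try lambda = 0 (constraint inactive).
x_unc = 1/(2*7) = 0.0714
Check: 8*0.0714 = 0.5712 < 5 -- violated!
Step 2: Constraint must be active: 8*x = 5
x* = 5/8 = 0.625
lambda = (2*7*0.625 - 1)/8 = 0.9688
Step 3: Compute optimal value.
f(x*) = 7*0.625^2 - 1*0.625 = 2.1094


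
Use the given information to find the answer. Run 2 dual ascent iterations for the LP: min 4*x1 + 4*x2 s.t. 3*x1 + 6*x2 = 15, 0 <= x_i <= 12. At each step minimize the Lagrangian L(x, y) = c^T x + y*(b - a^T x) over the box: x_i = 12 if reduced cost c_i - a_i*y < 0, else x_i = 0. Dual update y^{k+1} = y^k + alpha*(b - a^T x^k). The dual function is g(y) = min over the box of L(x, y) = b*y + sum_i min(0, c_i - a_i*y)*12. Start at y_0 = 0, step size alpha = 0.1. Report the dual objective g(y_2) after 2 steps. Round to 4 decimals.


Dual ascent for LP: min 4*x1 + 4*x2, 3*x1 + 6*x2 = 15, 0 <= x_i <= 12
Step 1: y^k = 0.0, reduced costs: (4.0, 4.0)
  x^k = (0.0, 0.0), subgradient = b - a^T x = 15.0
  y^{k+1} = 0.0 + 0.1*15.0 = 1.5
Step 2: y^k = 1.5, reduced costs: (-0.5, -5.0)
  x^k = (12.0, 12.0), subgradient = b - a^T x = -93.0
  y^{k+1} = 1.5 + 0.1*-93.0 = -7.8
Dual objective at y_2 = -7.8: reduced costs (27.4, 50.8), box minimizer x = (0.0, 0.0)
g(y_2) = b*y + (c1 - a1*y)*x1 + (c2 - a2*y)*x2 = 15*(-7.8) + 27.4*0.0 + 50.8*0.0 = -117.0 + 0.0 + 0.0 = -117.0


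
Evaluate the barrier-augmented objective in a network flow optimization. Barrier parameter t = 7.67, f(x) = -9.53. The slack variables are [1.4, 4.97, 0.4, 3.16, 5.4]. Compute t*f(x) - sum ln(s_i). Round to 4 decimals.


Step 1: Compute log-barrier.
ln values: [0.3365, 1.6034, -0.9163, 1.1506, 1.6864]
phi = -(0.3365 + 1.6034 - 0.9163 + 1.1506 + 1.6864) = -3.8606
Step 2: Compute augmented objective.
t*f(x) = 7.67*-9.53 = -73.0951
Total = -73.0951 - 3.8606 = -76.9557


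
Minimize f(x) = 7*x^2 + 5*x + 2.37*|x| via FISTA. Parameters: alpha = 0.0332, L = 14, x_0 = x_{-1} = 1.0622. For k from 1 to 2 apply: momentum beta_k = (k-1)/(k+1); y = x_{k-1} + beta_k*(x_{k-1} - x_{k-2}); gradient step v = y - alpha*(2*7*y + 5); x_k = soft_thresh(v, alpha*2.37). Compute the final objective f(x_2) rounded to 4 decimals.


FISTA on f(x) = 7*x^2 + 5*x + 2.37*|x|
L = 14, alpha = 0.0332
Iteration 1: beta = 0.0, y = 1.0622 + 0.0*(1.0622 - 1.0622) = 1.0622
  grad(y) = 19.8708, v = y - alpha*grad = 0.4025
  prox(v) = soft_thresh(0.4025, 0.0787) = 0.3238
Iteration 2: beta = 0.3333, y = 0.3238 + 0.3333*(0.3238 - 1.0622) = 0.0777
  grad(y) = 6.0874, v = y - alpha*grad = -0.1244
  prox(v) = soft_thresh(-0.1244, 0.0787) = -0.0457
f(x_2) = 7*(-0.0457)^2 + 5*(-0.0457) + 2.37*|-0.0457| = -0.1057


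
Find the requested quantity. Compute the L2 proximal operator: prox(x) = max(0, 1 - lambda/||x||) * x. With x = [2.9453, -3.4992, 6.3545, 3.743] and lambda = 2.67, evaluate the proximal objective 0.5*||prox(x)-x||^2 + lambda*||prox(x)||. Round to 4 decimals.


Step 1: Compute ||x||.
||x|| = 8.6781
Step 2: Compute scaling factor.
scale = max(0, 1 - 2.67/8.6781) = 0.6923
Step 3: prox(x) = [2.0391, -2.4226, 4.3994, 2.5914]
||prox(x)|| = 6.0081
Step 4: Proximal objective.
0.5*||prox-x||^2 = 3.5645
lambda*||prox|| = 16.0416
Total = 19.606


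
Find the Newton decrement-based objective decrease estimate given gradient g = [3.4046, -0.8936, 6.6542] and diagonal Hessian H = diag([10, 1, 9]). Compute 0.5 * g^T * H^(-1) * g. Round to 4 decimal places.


Step 1: H is diagonal, so H^(-1) * g = [0.3405, -0.8936, 0.7394].
Step 2: g^T H^(-1) g = sum_i g_i^2 / H_ii
  = (3.4046)^2/10 + (-0.8936)^2/1 + (6.6542)^2/9
  = 1.1591 + 0.7985 + 4.9198 = 6.8775
Step 3: Objective decrease = 0.5 * g^T H^(-1) g = 3.4387


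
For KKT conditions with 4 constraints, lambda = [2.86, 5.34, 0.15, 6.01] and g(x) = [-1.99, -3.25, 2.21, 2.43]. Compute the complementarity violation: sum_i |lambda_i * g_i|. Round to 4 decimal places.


KKT complementary slackness check:
lambda_1 * g_1 = 2.86 * -1.99 = -5.6914
lambda_2 * g_2 = 5.34 * -3.25 = -17.355
lambda_3 * g_3 = 0.15 * 2.21 = 0.3315
lambda_4 * g_4 = 6.01 * 2.43 = 14.6043
Total violation = 5.6914 + 17.355 + 0.3315 + 14.6043 = 37.9822


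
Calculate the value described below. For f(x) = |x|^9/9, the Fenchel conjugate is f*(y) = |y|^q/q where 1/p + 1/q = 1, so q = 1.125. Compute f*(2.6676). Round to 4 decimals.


The conjugate exponent q satisfies 1/p + 1/q = 1.
p = 9, so q = 9/(9 - 1) = 1.125
|y|^q = 2.6676^1.125 = 3.0157
f*(2.6676) = 3.0157 / 1.125 = 2.6806


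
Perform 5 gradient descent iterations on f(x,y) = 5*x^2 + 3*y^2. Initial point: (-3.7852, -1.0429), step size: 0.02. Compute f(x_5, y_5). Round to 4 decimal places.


Gradient descent on f(x,y) = 5*x^2 + 3*y^2.
Starting point: (-3.7852, -1.0429), alpha = 0.02
Step 1: grad_x = 2*5*-3.7852 = -37.852, grad_y = 2*3*-1.0429 = -6.2574
  x_1 = -3.7852 - 0.02*-37.852 = -3.0282
  y_1 = -1.0429 - 0.02*-6.2574 = -0.9178
Step 2: grad_x = 2*5*-3.0282 = -30.2816, grad_y = 2*3*-0.9178 = -5.5065
  x_2 = -3.0282 - 0.02*-30.2816 = -2.4225
  y_2 = -0.9178 - 0.02*-5.5065 = -0.8076
Step 3: grad_x = 2*5*-2.4225 = -24.2253, grad_y = 2*3*-0.8076 = -4.8457
  x_3 = -2.4225 - 0.02*-24.2253 = -1.938
  y_3 = -0.8076 - 0.02*-4.8457 = -0.7107
Step 4: grad_x = 2*5*-1.938 = -19.3802, grad_y = 2*3*-0.7107 = -4.2642
  x_4 = -1.938 - 0.02*-19.3802 = -1.5504
  y_4 = -0.7107 - 0.02*-4.2642 = -0.6254
Step 5: grad_x = 2*5*-1.5504 = -15.5042, grad_y = 2*3*-0.6254 = -3.7525
  x_5 = -1.5504 - 0.02*-15.5042 = -1.2403
  y_5 = -0.6254 - 0.02*-3.7525 = -0.5504
f(-1.2403, -0.5504) = 5*(-1.2403)^2 + 3*(-0.5504)^2 = 8.6009


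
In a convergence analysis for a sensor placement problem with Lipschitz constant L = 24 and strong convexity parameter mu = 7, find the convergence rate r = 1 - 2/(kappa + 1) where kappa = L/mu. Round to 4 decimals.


Step 1: Compute the condition number.
kappa = L/mu = 24/7 = 3.4286
Step 2: Compute the convergence rate.
r = 1 - 2/(kappa + 1) = 1 - 2*mu/(L + mu) = (L - mu)/(L + mu) = 17/31 = 0.5484


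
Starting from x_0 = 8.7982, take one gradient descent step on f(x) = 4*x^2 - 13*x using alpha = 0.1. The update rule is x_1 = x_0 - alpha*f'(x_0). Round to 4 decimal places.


We compute the gradient at x_0 and apply the update.
f'(x) = 8*x - 13
f'(8.7982) = 8*8.7982 - 13 = 57.3856
x_1 = 8.7982 - 0.1*57.3856 = 3.0596


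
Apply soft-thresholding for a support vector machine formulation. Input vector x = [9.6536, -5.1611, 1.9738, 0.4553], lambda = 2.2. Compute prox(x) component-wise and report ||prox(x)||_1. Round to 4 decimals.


Soft-thresholding with lambda = 2.2:
prox(9.6536) = sign(9.6536)*max(|9.6536| - 2.2, 0) = 7.4536
prox(-5.1611) = sign(-5.1611)*max(|-5.1611| - 2.2, 0) = -2.9611
prox(1.9738) = sign(1.9738)*max(|1.9738| - 2.2, 0) = 0.0
prox(0.4553) = sign(0.4553)*max(|0.4553| - 2.2, 0) = 0.0
prox(x) = [7.4536, -2.9611, 0.0, 0.0]
||prox(x)||_1 = 7.4536 + 2.9611 + 0.0 + 0.0 = 10.4147


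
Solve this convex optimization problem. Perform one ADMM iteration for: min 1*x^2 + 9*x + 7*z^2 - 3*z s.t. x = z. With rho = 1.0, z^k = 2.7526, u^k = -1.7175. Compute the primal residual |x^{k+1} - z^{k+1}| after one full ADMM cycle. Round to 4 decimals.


ADMM iteration with rho = 1.0, z^k = 2.7526, u^k = -1.7175
Step 1: x-update.
Minimize 1*x^2 + 9*x + (1.0/2)*(x - 2.7526 - 1.7175)^2
FOC: (2*1 + 1.0)*x = -9 + 1.0*(2.7526 + 1.7175)
x^{k+1} = -1.51
Step 2: z-update.
Minimize 7*z^2 - 3*z + (1.0/2)*(-1.51 - z - 1.7175)^2
FOC: (2*7 + 1.0)*z = 3 + 1.0*(-1.51 - 1.7175)
z^{k+1} = -0.0152
Step 3: u-update.
u^{k+1} = -1.7175 - 1.51 + 0.0152 = -3.2123
Step 4: Primal residual = |-1.51 + 0.0152| = 1.4948


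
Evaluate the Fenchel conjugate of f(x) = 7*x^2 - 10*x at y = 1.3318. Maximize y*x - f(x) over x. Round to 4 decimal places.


f*(y) = sup_x {y*x - a*x^2 - b*x} = sup_x {(y-b)*x - a*x^2}
FOC: (y - b) - 2a*x = 0 => x* = (y - b)/(2a)
x* = (1.3318 + 10)/(2*7) = 0.8094
f*(1.3318) = (y-b)^2/(4a) = (1.3318 + 10)^2/(4*7)
= 128.4097/28 = 4.5861


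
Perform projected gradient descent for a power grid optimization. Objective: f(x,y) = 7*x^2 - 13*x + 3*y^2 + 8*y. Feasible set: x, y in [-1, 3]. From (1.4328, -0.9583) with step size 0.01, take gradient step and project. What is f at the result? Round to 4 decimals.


Step 1: Compute gradient at (1.4328, -0.9583).
grad_x = 2*7*1.4328 - 13 = 7.0592
grad_y = 2*3*-0.9583 + 8 = 2.2502
Step 2: Gradient step.
x_raw = 1.4328 - 0.01*7.0592 = 1.3622
y_raw = -0.9583 - 0.01*2.2502 = -0.9808
Step 3: Project onto [-1, 3].
x_proj = clip(1.3622) = 1.3622
y_proj = clip(-0.9808) = -0.9808
Step 4: Evaluate f.
f(1.3622, -0.9808) = -9.6799


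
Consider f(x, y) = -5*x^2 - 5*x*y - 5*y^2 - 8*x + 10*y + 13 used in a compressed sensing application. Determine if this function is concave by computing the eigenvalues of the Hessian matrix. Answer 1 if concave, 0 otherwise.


The Hessian of f(x,y) = -5*x^2 - 5*x*y - 5*y^2 - 8*x + 10*y + 13 is:
H = [[-10, -5], [-5, -10]]
Trace = -10 - 10 = -20
Determinant = -10*-10 - (-5)^2 = 75
Discriminant = (-20)^2 - 4*75 = 100.0
Eigenvalues: lambda_1 = -15.0, lambda_2 = -5.0
The function is concave.

1


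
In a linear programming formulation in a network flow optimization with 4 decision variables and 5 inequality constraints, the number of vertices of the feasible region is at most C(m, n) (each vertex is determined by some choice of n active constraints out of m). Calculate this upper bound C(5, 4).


Each vertex corresponds to some choice of n active constraints out of m, so the number of vertices is at most C(m, n) = m! / (n!(m-n)!).
m = 5, n = 4
Numerator: 5 * 4 * 3 * 2
Denominator: 4! = 24
C(5, 4) = 5


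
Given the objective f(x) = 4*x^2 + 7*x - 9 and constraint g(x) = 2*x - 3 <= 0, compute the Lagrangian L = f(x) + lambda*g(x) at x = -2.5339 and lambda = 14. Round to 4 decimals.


Step 1: Evaluate f(x).
f(-2.5339) = 4*(-2.5339)^2 + 7*(-2.5339) - 9 = -1.0547
Step 2: Evaluate g(x).
g(-2.5339) = 2*-2.5339 - 3 = -8.0678
Step 3: Compute Lagrangian.
L = -1.0547 + 14*-8.0678 = -114.0039


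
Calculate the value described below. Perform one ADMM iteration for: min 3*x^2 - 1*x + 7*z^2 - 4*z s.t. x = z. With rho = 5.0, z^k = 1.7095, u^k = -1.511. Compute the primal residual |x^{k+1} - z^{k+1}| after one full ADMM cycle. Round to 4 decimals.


ADMM iteration with rho = 5.0, z^k = 1.7095, u^k = -1.511
Step 1: x-update.
Minimize 3*x^2 - 1*x + (5.0/2)*(x - 1.7095 - 1.511)^2
FOC: (2*3 + 5.0)*x = 1 + 5.0*(1.7095 + 1.511)
x^{k+1} = 1.5548
Step 2: z-update.
Minimize 7*z^2 - 4*z + (5.0/2)*(1.5548 - z - 1.511)^2
FOC: (2*7 + 5.0)*z = 4 + 5.0*(1.5548 - 1.511)
z^{k+1} = 0.222
Step 3: u-update.
u^{k+1} = -1.511 + 1.5548 - 0.222 = -0.1783
Step 4: Primal residual = |1.5548 - 0.222| = 1.3327


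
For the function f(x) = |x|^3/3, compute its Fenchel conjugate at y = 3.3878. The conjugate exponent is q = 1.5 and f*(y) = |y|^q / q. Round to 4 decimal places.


The conjugate exponent q satisfies 1/p + 1/q = 1.
p = 3, so q = 3/(3 - 1) = 1.5
|y|^q = 3.3878^1.5 = 6.2356
f*(3.3878) = 6.2356 / 1.5 = 4.1571


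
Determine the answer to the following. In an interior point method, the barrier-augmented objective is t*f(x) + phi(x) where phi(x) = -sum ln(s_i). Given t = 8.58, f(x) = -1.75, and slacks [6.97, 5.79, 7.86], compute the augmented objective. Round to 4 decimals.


Step 1: Compute log-barrier.
ln values: [1.9416, 1.7561, 2.0618]
phi = -(1.9416 + 1.7561 + 2.0618) = -5.7595
Step 2: Compute augmented objective.
t*f(x) = 8.58*-1.75 = -15.015
Total = -15.015 - 5.7595 = -20.7745


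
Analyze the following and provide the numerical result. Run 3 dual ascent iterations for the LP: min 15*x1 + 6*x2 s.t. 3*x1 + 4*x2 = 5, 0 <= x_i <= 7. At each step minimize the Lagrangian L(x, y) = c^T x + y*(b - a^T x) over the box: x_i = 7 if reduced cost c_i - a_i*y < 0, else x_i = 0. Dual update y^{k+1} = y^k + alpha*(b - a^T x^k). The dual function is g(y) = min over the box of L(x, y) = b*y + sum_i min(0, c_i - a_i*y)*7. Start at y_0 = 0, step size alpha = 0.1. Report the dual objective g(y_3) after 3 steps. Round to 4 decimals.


Dual ascent for LP: min 15*x1 + 6*x2, 3*x1 + 4*x2 = 5, 0 <= x_i <= 7
Step 1: y^k = 0.0, reduced costs: (15.0, 6.0)
  x^k = (0.0, 0.0), subgradient = b - a^T x = 5.0
  y^{k+1} = 0.0 + 0.1*5.0 = 0.5
Step 2: y^k = 0.5, reduced costs: (13.5, 4.0)
  x^k = (0.0, 0.0), subgradient = b - a^T x = 5.0
  y^{k+1} = 0.5 + 0.1*5.0 = 1.0
Step 3: y^k = 1.0, reduced costs: (12.0, 2.0)
  x^k = (0.0, 0.0), subgradient = b - a^T x = 5.0
  y^{k+1} = 1.0 + 0.1*5.0 = 1.5
Dual objective at y_3 = 1.5: reduced costs (10.5, 0.0), box minimizer x = (0.0, 0.0)
g(y_3) = b*y + (c1 - a1*y)*x1 + (c2 - a2*y)*x2 = 5*1.5 + 10.5*0.0 + 0.0*0.0 = 7.5 + 0.0 + 0.0 = 7.5


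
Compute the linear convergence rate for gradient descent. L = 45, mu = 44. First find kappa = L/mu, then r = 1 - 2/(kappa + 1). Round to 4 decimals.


Step 1: Compute the condition number.
kappa = L/mu = 45/44 = 1.0227
Step 2: Compute the convergence rate.
r = 1 - 2/(kappa + 1) = 1 - 2*mu/(L + mu) = (L - mu)/(L + mu) = 1/89 = 0.0112


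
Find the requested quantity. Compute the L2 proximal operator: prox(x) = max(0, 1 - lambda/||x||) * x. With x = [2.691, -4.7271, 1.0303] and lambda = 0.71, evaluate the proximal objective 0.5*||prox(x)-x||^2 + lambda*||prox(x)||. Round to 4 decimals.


Step 1: Compute ||x||.
||x|| = 5.5361
Step 2: Compute scaling factor.
scale = max(0, 1 - 0.71/5.5361) = 0.8718
Step 3: prox(x) = [2.3459, -4.1209, 0.8982]
||prox(x)|| = 4.8261
Step 4: Proximal objective.
0.5*||prox-x||^2 = 0.2521
lambda*||prox|| = 3.4265
Total = 3.6786


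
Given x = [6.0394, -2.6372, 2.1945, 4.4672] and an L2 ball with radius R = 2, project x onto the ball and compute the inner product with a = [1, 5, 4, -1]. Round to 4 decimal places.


Step 1: Compute ||x|| (intermediates to 6 decimals).
||x|| = sqrt(6.0394^2 + (-2.6372)^2 + 2.1945^2 + 4.4672^2) = 8.258383
Step 2: Project.
Since ||x|| > R, scale = R/||x|| = 2/8.258383 = 0.242178, proj(x) = scale * x
proj(x) = [1.46261, -0.638672, 0.53146, 1.081858]
Step 3: Dot product.
a^T * proj(x) = 1*1.46261 + 5*(-0.638672) + 4*0.53146 - 1*1.081858 = -0.6868


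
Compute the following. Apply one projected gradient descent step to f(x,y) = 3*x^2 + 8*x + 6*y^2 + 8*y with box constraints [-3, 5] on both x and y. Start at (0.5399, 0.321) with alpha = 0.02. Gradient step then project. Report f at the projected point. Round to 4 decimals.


Step 1: Compute gradient at (0.5399, 0.321).
grad_x = 2*3*0.5399 + 8 = 11.2394
grad_y = 2*6*0.321 + 8 = 11.852
Step 2: Gradient step.
x_raw = 0.5399 - 0.02*11.2394 = 0.3151
y_raw = 0.321 - 0.02*11.852 = 0.084
Step 3: Project onto [-3, 5].
x_proj = clip(0.3151) = 0.3151
y_proj = clip(0.084) = 0.084
Step 4: Evaluate f.
f(0.3151, 0.084) = 3.5328


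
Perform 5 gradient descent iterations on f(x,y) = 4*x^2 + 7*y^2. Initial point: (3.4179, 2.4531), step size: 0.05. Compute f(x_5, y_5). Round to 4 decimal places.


Gradient descent on f(x,y) = 4*x^2 + 7*y^2.
Starting point: (3.4179, 2.4531), alpha = 0.05
Step 1: grad_x = 2*4*3.4179 = 27.3432, grad_y = 2*7*2.4531 = 34.3434
  x_1 = 3.4179 - 0.05*27.3432 = 2.0507
  y_1 = 2.4531 - 0.05*34.3434 = 0.7359
Step 2: grad_x = 2*4*2.0507 = 16.4059, grad_y = 2*7*0.7359 = 10.303
  x_2 = 2.0507 - 0.05*16.4059 = 1.2304
  y_2 = 0.7359 - 0.05*10.303 = 0.2208
Step 3: grad_x = 2*4*1.2304 = 9.8436, grad_y = 2*7*0.2208 = 3.0909
  x_3 = 1.2304 - 0.05*9.8436 = 0.7383
  y_3 = 0.2208 - 0.05*3.0909 = 0.0662
Step 4: grad_x = 2*4*0.7383 = 5.9061, grad_y = 2*7*0.0662 = 0.9273
  x_4 = 0.7383 - 0.05*5.9061 = 0.443
  y_4 = 0.0662 - 0.05*0.9273 = 0.0199
Step 5: grad_x = 2*4*0.443 = 3.5437, grad_y = 2*7*0.0199 = 0.2782
  x_5 = 0.443 - 0.05*3.5437 = 0.2658
  y_5 = 0.0199 - 0.05*0.2782 = 0.006
f(0.2658, 0.006) = 4*0.2658^2 + 7*0.006^2 = 0.2828


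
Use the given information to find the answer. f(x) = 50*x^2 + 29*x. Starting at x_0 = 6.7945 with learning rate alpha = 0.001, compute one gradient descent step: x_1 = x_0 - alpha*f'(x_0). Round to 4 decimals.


We compute the gradient at x_0 and apply the update.
f'(x) = 100*x + 29
f'(6.7945) = 100*6.7945 + 29 = 708.45
x_1 = 6.7945 - 0.001*708.45 = 6.0861


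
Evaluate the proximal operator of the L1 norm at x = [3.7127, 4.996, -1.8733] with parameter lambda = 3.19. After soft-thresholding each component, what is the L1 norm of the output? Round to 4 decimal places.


Soft-thresholding with lambda = 3.19:
prox(3.7127) = sign(3.7127)*max(|3.7127| - 3.19, 0) = 0.5227
prox(4.996) = sign(4.996)*max(|4.996| - 3.19, 0) = 1.806
prox(-1.8733) = sign(-1.8733)*max(|-1.8733| - 3.19, 0) = 0.0
prox(x) = [0.5227, 1.806, 0.0]
||prox(x)||_1 = 0.5227 + 1.806 + 0.0 = 2.3287


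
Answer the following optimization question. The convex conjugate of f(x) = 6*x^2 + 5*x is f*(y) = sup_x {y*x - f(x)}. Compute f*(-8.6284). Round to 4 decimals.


f*(y) = sup_x {y*x - a*x^2 - b*x} = sup_x {(y-b)*x - a*x^2}
FOC: (y - b) - 2a*x = 0 => x* = (y - b)/(2a)
x* = (-8.6284 - 5)/(2*6) = -1.1357
f*(-8.6284) = (y-b)^2/(4a) = (-8.6284 - 5)^2/(4*6)
= 185.7333/24 = 7.7389


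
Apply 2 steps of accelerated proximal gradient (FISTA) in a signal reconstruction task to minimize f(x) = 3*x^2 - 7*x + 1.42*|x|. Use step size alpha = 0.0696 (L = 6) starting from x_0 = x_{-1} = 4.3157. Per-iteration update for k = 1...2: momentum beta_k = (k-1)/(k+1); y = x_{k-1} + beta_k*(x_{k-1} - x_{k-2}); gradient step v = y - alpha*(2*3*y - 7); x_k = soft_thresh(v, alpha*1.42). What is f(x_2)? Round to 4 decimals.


FISTA on f(x) = 3*x^2 - 7*x + 1.42*|x|
L = 6, alpha = 0.0696
Iteration 1: beta = 0.0, y = 4.3157 + 0.0*(4.3157 - 4.3157) = 4.3157
  grad(y) = 18.8942, v = y - alpha*grad = 3.0007
  prox(v) = soft_thresh(3.0007, 0.0988) = 2.9018
Iteration 2: beta = 0.3333, y = 2.9018 + 0.3333*(2.9018 - 4.3157) = 2.4305
  grad(y) = 7.5833, v = y - alpha*grad = 1.9027
  prox(v) = soft_thresh(1.9027, 0.0988) = 1.8039
f(x_2) = 3*1.8039^2 - 7*1.8039 + 1.42*|1.8039| = -0.3035


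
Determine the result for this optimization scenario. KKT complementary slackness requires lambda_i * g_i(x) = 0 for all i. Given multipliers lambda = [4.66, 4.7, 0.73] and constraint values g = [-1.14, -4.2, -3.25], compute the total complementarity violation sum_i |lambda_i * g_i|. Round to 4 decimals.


KKT complementary slackness check:
lambda_1 * g_1 = 4.66 * -1.14 = -5.3124
lambda_2 * g_2 = 4.7 * -4.2 = -19.74
lambda_3 * g_3 = 0.73 * -3.25 = -2.3725
Total violation = 5.3124 + 19.74 + 2.3725 = 27.4249


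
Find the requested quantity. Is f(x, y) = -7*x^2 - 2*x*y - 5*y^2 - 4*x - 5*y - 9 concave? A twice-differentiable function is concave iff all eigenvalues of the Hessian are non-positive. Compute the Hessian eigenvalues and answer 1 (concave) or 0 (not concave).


The Hessian of f(x,y) = -7*x^2 - 2*x*y - 5*y^2 - 4*x - 5*y - 9 is:
H = [[-14, -2], [-2, -10]]
Trace = -14 - 10 = -24
Determinant = -14*-10 - (-2)^2 = 136
Discriminant = (-24)^2 - 4*136 = 32.0
Eigenvalues: lambda_1 = -14.8284, lambda_2 = -9.1716
The function is concave.

1


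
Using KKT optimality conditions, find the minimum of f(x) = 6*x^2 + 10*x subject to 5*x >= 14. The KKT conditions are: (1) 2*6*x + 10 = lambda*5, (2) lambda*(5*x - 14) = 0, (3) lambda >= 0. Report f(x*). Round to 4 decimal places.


Step 1: Try lambda = 0 (constraint inactive).
x_unc = -10/(2*6) = -0.8333
Check: 5*-0.8333 = -4.1665 < 14 -- violated!
Step 2: Constraint must be active: 5*x = 14
x* = 14/5 = 2.8
lambda = (2*6*2.8 + 10)/5 = 8.72
Step 3: Compute optimal value.
f(x*) = 6*2.8^2 + 10*2.8 = 75.04


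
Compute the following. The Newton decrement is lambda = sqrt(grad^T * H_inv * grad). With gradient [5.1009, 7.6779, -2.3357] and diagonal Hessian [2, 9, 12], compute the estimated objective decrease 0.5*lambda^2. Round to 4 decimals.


Step 1: H is diagonal, so H^(-1) * g = [2.5505, 0.8531, -0.1946].
Step 2: g^T H^(-1) g = sum_i g_i^2 / H_ii
  = (5.1009)^2/2 + (7.6779)^2/9 + (-2.3357)^2/12
  = 13.0096 + 6.55 + 0.4546 = 20.0142
Step 3: Objective decrease = 0.5 * g^T H^(-1) g = 10.0071


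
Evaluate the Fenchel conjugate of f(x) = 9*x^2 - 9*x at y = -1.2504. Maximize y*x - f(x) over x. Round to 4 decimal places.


f*(y) = sup_x {y*x - a*x^2 - b*x} = sup_x {(y-b)*x - a*x^2}
FOC: (y - b) - 2a*x = 0 => x* = (y - b)/(2a)
x* = (-1.2504 + 9)/(2*9) = 0.4305
f*(-1.2504) = (y-b)^2/(4a) = (-1.2504 + 9)^2/(4*9)
= 60.0563/36 = 1.6682


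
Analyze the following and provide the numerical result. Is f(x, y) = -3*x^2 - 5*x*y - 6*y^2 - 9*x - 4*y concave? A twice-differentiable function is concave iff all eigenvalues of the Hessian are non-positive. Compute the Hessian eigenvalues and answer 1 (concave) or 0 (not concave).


The Hessian of f(x,y) = -3*x^2 - 5*x*y - 6*y^2 - 9*x - 4*y is:
H = [[-6, -5], [-5, -12]]
Trace = -6 - 12 = -18
Determinant = -6*-12 - (-5)^2 = 47
Discriminant = (-18)^2 - 4*47 = 136.0
Eigenvalues: lambda_1 = -14.831, lambda_2 = -3.169
The function is concave.

1


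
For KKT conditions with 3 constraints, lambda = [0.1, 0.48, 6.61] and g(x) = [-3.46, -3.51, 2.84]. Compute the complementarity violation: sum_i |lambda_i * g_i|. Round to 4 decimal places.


KKT complementary slackness check:
lambda_1 * g_1 = 0.1 * -3.46 = -0.346
lambda_2 * g_2 = 0.48 * -3.51 = -1.6848
lambda_3 * g_3 = 6.61 * 2.84 = 18.7724
Total violation = 0.346 + 1.6848 + 18.7724 = 20.8032


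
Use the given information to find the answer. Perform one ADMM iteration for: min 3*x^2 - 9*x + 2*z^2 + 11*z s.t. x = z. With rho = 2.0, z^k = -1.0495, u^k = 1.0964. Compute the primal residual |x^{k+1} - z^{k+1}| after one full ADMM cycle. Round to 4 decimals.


ADMM iteration with rho = 2.0, z^k = -1.0495, u^k = 1.0964
Step 1: x-update.
Minimize 3*x^2 - 9*x + (2.0/2)*(x + 1.0495 + 1.0964)^2
FOC: (2*3 + 2.0)*x = 9 + 2.0*(-1.0495 - 1.0964)
x^{k+1} = 0.5885
Step 2: z-update.
Minimize 2*z^2 + 11*z + (2.0/2)*(0.5885 - z + 1.0964)^2
FOC: (2*2 + 2.0)*z = -11 + 2.0*(0.5885 + 1.0964)
z^{k+1} = -1.2717
Step 3: u-update.
u^{k+1} = 1.0964 + 0.5885 + 1.2717 = 2.9566
Step 4: Primal residual = |0.5885 + 1.2717| = 1.8602


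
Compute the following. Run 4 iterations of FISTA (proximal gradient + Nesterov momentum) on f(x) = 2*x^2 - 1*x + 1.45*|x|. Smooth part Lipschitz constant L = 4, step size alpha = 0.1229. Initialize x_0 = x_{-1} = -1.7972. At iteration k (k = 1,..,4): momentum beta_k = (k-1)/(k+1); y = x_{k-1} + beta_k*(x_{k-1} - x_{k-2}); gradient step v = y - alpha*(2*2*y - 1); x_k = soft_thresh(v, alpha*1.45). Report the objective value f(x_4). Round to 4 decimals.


FISTA on f(x) = 2*x^2 - 1*x + 1.45*|x|
L = 4, alpha = 0.1229
Iteration 1: beta = 0.0, y = -1.7972 + 0.0*(-1.7972 + 1.7972) = -1.7972
  grad(y) = -8.1888, v = y - alpha*grad = -0.7908
  prox(v) = soft_thresh(-0.7908, 0.1782) = -0.6126
Iteration 2: beta = 0.3333, y = -0.6126 + 0.3333*(-0.6126 + 1.7972) = -0.2177
  grad(y) = -1.8709, v = y - alpha*grad = 0.0122
  prox(v) = soft_thresh(0.0122, 0.1782) = 0.0
Iteration 3: beta = 0.5, y = 0.0 + 0.5*(0.0 + 0.6126) = 0.3063
  grad(y) = 0.2252, v = y - alpha*grad = 0.2786
  prox(v) = soft_thresh(0.2786, 0.1782) = 0.1004
Iteration 4: beta = 0.6, y = 0.1004 + 0.6*(0.1004 - 0.0) = 0.1607
  grad(y) = -0.3573, v = y - alpha*grad = 0.2046
  prox(v) = soft_thresh(0.2046, 0.1782) = 0.0264
f(x_4) = 2*0.0264^2 - 1*0.0264 + 1.45*|0.0264| = 0.0133


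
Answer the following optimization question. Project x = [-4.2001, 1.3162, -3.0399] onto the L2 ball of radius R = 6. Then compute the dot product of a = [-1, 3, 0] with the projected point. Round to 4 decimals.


Step 1: Compute ||x|| (intermediates to 6 decimals).
||x|| = sqrt((-4.2001)^2 + 1.3162^2 + (-3.0399)^2) = 5.349226
Step 2: Project.
Since ||x|| <= R, proj = x (no scaling needed).
proj(x) = [-4.2001, 1.3162, -3.0399]
Step 3: Dot product.
a^T * proj(x) = -1*(-4.2001) + 3*1.3162 + 0*(-3.0399) = 8.1487


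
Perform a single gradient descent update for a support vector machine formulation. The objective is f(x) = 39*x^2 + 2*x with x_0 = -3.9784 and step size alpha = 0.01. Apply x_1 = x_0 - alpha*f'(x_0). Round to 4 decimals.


We compute the gradient at x_0 and apply the update.
f'(x) = 78*x + 2
f'(-3.9784) = 78*-3.9784 + 2 = -308.3152
x_1 = -3.9784 - 0.01*-308.3152 = -0.8952


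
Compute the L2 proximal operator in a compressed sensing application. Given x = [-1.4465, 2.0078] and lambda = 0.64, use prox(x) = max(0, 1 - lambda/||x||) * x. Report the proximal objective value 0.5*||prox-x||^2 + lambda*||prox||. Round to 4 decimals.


Step 1: Compute ||x||.
||x|| = 2.4746
Step 2: Compute scaling factor.
scale = max(0, 1 - 0.64/2.4746) = 0.7414
Step 3: prox(x) = [-1.0724, 1.4885]
||prox(x)|| = 1.8346
Step 4: Proximal objective.
0.5*||prox-x||^2 = 0.2048
lambda*||prox|| = 1.1741
Total = 1.3789


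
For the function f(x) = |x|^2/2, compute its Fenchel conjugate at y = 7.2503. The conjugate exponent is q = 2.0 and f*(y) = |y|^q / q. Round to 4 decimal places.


The conjugate exponent q satisfies 1/p + 1/q = 1.
p = 2, so q = 2/(2 - 1) = 2.0
|y|^q = 7.2503^2.0 = 52.5669
f*(7.2503) = 52.5669 / 2.0 = 26.2834


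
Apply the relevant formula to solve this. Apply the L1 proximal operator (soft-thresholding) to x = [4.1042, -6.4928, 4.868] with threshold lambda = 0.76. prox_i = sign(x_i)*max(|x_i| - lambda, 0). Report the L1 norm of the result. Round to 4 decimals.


Soft-thresholding with lambda = 0.76:
prox(4.1042) = sign(4.1042)*max(|4.1042| - 0.76, 0) = 3.3442
prox(-6.4928) = sign(-6.4928)*max(|-6.4928| - 0.76, 0) = -5.7328
prox(4.868) = sign(4.868)*max(|4.868| - 0.76, 0) = 4.108
prox(x) = [3.3442, -5.7328, 4.108]
||prox(x)||_1 = 3.3442 + 5.7328 + 4.108 = 13.185


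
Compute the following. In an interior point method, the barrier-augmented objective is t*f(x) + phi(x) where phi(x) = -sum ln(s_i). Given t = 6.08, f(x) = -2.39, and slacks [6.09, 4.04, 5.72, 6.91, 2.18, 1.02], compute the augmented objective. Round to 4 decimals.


Step 1: Compute log-barrier.
ln values: [1.8066, 1.3962, 1.744, 1.933, 0.7793, 0.0198]
phi = -(1.8066 + 1.3962 + 1.744 + 1.933 + 0.7793 + 0.0198) = -7.679
Step 2: Compute augmented objective.
t*f(x) = 6.08*-2.39 = -14.5312
Total = -14.5312 - 7.679 = -22.2102


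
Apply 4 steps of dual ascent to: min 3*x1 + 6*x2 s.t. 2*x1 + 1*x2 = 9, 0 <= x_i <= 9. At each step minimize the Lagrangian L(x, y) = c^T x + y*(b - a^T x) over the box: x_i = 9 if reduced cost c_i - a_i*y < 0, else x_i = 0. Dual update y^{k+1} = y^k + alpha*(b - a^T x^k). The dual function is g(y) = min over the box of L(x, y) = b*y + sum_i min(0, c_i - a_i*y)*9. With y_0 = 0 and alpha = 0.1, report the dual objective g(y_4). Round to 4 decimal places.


Dual ascent for LP: min 3*x1 + 6*x2, 2*x1 + 1*x2 = 9, 0 <= x_i <= 9
Step 1: y^k = 0.0, reduced costs: (3.0, 6.0)
  x^k = (0.0, 0.0), subgradient = b - a^T x = 9.0
  y^{k+1} = 0.0 + 0.1*9.0 = 0.9
Step 2: y^k = 0.9, reduced costs: (1.2, 5.1)
  x^k = (0.0, 0.0), subgradient = b - a^T x = 9.0
  y^{k+1} = 0.9 + 0.1*9.0 = 1.8
Step 3: y^k = 1.8, reduced costs: (-0.6, 4.2)
  x^k = (9.0, 0.0), subgradient = b - a^T x = -9.0
  y^{k+1} = 1.8 + 0.1*-9.0 = 0.9
Step 4: y^k = 0.9, reduced costs: (1.2, 5.1)
  x^k = (0.0, 0.0), subgradient = b - a^T x = 9.0
  y^{k+1} = 0.9 + 0.1*9.0 = 1.8
Dual objective at y_4 = 1.8: reduced costs (-0.6, 4.2), box minimizer x = (9.0, 0.0)
g(y_4) = b*y + (c1 - a1*y)*x1 + (c2 - a2*y)*x2 = 9*1.8 + (-0.6)*9.0 + 4.2*0.0 = 16.2 - 5.4 + 0.0 = 10.8


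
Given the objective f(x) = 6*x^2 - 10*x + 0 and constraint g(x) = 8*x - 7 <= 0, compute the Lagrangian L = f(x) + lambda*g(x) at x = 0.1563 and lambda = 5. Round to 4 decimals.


Step 1: Evaluate f(x).
f(0.1563) = 6*0.1563^2 - 10*0.1563 + 0 = -1.4164
Step 2: Evaluate g(x).
g(0.1563) = 8*0.1563 - 7 = -5.7496
Step 3: Compute Lagrangian.
L = -1.4164 + 5*-5.7496 = -30.1644


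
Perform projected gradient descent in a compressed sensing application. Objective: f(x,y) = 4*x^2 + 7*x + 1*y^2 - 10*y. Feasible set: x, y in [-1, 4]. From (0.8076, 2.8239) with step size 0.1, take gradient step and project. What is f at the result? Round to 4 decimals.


Step 1: Compute gradient at (0.8076, 2.8239).
grad_x = 2*4*0.8076 + 7 = 13.4608
grad_y = 2*1*2.8239 - 10 = -4.3522
Step 2: Gradient step.
x_raw = 0.8076 - 0.1*13.4608 = -0.5385
y_raw = 2.8239 - 0.1*-4.3522 = 3.2591
Step 3: Project onto [-1, 4].
x_proj = clip(-0.5385) = -0.5385
y_proj = clip(3.2591) = 3.2591
Step 4: Evaluate f.
f(-0.5385, 3.2591) = -24.5789


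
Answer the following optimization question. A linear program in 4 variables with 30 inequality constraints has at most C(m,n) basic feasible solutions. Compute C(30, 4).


Each vertex corresponds to some choice of n active constraints out of m, so the number of vertices is at most C(m, n) = m! / (n!(m-n)!).
m = 30, n = 4
Numerator: 30 * 29 * 28 * 27
Denominator: 4! = 24
C(30, 4) = 27405


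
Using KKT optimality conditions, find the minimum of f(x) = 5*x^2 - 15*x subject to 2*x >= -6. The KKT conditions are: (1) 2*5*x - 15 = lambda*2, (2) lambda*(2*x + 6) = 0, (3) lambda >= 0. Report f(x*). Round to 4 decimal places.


Step 1: Try lambda = 0 (constraint inactive).
Stationarity: 2*5*x - 15 = 0
x* = 15/(2*5) = 1.5
Check constraint: 2*1.5 = 3.0 >= -6 -- satisfied.
Step 2: Compute optimal value.
f(x*) = 5*1.5^2 - 15*1.5 = -11.25


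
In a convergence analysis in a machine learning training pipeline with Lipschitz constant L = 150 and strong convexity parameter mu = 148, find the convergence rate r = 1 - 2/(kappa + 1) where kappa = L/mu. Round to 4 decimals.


Step 1: Compute the condition number.
kappa = L/mu = 150/148 = 1.0135
Step 2: Compute the convergence rate.
r = 1 - 2/(kappa + 1) = 1 - 2*mu/(L + mu) = (L - mu)/(L + mu) = 2/298 = 0.0067


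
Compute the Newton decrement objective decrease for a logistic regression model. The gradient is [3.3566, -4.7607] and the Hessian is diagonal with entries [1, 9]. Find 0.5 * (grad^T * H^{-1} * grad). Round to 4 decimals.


Step 1: H is diagonal, so H^(-1) * g = [3.3566, -0.529].
Step 2: g^T H^(-1) g = sum_i g_i^2 / H_ii
  = (3.3566)^2/1 + (-4.7607)^2/9
  = 11.2668 + 2.5183 = 13.785
Step 3: Objective decrease = 0.5 * g^T H^(-1) g = 6.8925


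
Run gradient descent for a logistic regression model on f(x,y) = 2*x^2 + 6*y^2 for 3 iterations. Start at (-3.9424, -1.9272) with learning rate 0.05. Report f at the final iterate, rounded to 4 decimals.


Gradient descent on f(x,y) = 2*x^2 + 6*y^2.
Starting point: (-3.9424, -1.9272), alpha = 0.05
Step 1: grad_x = 2*2*-3.9424 = -15.7696, grad_y = 2*6*-1.9272 = -23.1264
  x_1 = -3.9424 - 0.05*-15.7696 = -3.1539
  y_1 = -1.9272 - 0.05*-23.1264 = -0.7709
Step 2: grad_x = 2*2*-3.1539 = -12.6157, grad_y = 2*6*-0.7709 = -9.2506
  x_2 = -3.1539 - 0.05*-12.6157 = -2.5231
  y_2 = -0.7709 - 0.05*-9.2506 = -0.3084
Step 3: grad_x = 2*2*-2.5231 = -10.0925, grad_y = 2*6*-0.3084 = -3.7002
  x_3 = -2.5231 - 0.05*-10.0925 = -2.0185
  y_3 = -0.3084 - 0.05*-3.7002 = -0.1233
f(-2.0185, -0.1233) = 2*(-2.0185)^2 + 6*(-0.1233)^2 = 8.24


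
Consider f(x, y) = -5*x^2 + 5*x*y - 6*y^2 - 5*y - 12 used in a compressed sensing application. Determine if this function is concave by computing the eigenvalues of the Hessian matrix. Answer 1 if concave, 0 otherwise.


The Hessian of f(x,y) = -5*x^2 + 5*x*y - 6*y^2 - 5*y - 12 is:
H = [[-10, 5], [5, -12]]
Trace = -10 - 12 = -22
Determinant = -10*-12 - (5)^2 = 95
Discriminant = (-22)^2 - 4*95 = 104.0
Eigenvalues: lambda_1 = -16.099, lambda_2 = -5.901
The function is concave.

1


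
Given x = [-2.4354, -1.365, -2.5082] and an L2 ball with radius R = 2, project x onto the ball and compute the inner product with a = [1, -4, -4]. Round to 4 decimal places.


Step 1: Compute ||x|| (intermediates to 6 decimals).
||x|| = sqrt((-2.4354)^2 + (-1.365)^2 + (-2.5082)^2) = 3.753061
Step 2: Project.
Since ||x|| > R, scale = R/||x|| = 2/3.753061 = 0.532898, proj(x) = scale * x
proj(x) = [-1.29782, -0.727406, -1.336615]
Step 3: Dot product.
a^T * proj(x) = 1*(-1.29782) - 4*(-0.727406) - 4*(-1.336615) = 6.9583


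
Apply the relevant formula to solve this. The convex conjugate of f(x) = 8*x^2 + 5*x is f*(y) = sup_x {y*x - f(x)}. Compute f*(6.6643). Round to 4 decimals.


f*(y) = sup_x {y*x - a*x^2 - b*x} = sup_x {(y-b)*x - a*x^2}
FOC: (y - b) - 2a*x = 0 => x* = (y - b)/(2a)
x* = (6.6643 - 5)/(2*8) = 0.104
f*(6.6643) = (y-b)^2/(4a) = (6.6643 - 5)^2/(4*8)
= 2.7699/32 = 0.0866


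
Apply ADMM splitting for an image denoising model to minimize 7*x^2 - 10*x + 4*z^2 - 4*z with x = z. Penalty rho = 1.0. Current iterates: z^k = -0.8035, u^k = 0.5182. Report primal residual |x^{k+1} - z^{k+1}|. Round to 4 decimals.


ADMM iteration with rho = 1.0, z^k = -0.8035, u^k = 0.5182
Step 1: x-update.
Minimize 7*x^2 - 10*x + (1.0/2)*(x + 0.8035 + 0.5182)^2
FOC: (2*7 + 1.0)*x = 10 + 1.0*(-0.8035 - 0.5182)
x^{k+1} = 0.5786
Step 2: z-update.
Minimize 4*z^2 - 4*z + (1.0/2)*(0.5786 - z + 0.5182)^2
FOC: (2*4 + 1.0)*z = 4 + 1.0*(0.5786 + 0.5182)
z^{k+1} = 0.5663
Step 3: u-update.
u^{k+1} = 0.5182 + 0.5786 - 0.5663 = 0.5304
Step 4: Primal residual = |0.5786 - 0.5663| = 0.0122


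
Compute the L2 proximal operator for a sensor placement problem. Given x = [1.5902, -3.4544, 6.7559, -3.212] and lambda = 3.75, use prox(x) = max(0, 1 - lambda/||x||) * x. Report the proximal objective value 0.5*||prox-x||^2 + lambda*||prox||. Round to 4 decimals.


Step 1: Compute ||x||.
||x|| = 8.3917
Step 2: Compute scaling factor.
scale = max(0, 1 - 3.75/8.3917) = 0.5531
Step 3: prox(x) = [0.8796, -1.9107, 3.7369, -1.7767]
||prox(x)|| = 4.6417
Step 4: Proximal objective.
0.5*||prox-x||^2 = 7.0313
lambda*||prox|| = 17.4064
Total = 24.4377


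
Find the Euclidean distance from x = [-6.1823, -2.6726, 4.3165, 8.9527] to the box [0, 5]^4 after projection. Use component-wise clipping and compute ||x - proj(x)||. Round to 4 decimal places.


Project each component onto [0, 5].
clip(-6.1823) = 0.0, clip(-2.6726) = 0.0, clip(4.3165) = 4.3165, clip(8.9527) = 5.0
Projection = [0.0, 0.0, 4.3165, 5.0]
Squared diffs: [38.2208, 7.1428, 0.0, 15.6238]
Distance = sqrt(60.9874) = 7.8094


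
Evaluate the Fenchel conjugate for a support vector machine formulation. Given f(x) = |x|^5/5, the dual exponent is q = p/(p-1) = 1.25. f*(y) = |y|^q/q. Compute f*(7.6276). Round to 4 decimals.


The conjugate exponent q satisfies 1/p + 1/q = 1.
p = 5, so q = 5/(5 - 1) = 1.25
|y|^q = 7.6276^1.25 = 12.6761
f*(7.6276) = 12.6761 / 1.25 = 10.1409


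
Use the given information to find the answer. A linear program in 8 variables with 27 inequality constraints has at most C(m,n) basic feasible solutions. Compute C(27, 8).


Each vertex corresponds to some choice of n active constraints out of m, so the number of vertices is at most C(m, n) = m! / (n!(m-n)!).
m = 27, n = 8
Numerator: 27 * 26 * 25 * 24 * 23 * 22 * 21 * 20
Denominator: 8! = 40320
C(27, 8) = 2220075


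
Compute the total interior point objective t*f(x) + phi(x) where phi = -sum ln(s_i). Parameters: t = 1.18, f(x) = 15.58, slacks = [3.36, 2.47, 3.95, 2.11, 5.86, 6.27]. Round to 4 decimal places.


Step 1: Compute log-barrier.
ln values: [1.2119, 0.9042, 1.3737, 0.7467, 1.7681, 1.8358]
phi = -(1.2119 + 0.9042 + 1.3737 + 0.7467 + 1.7681 + 1.8358) = -7.8405
Step 2: Compute augmented objective.
t*f(x) = 1.18*15.58 = 18.3844
Total = 18.3844 - 7.8405 = 10.5439


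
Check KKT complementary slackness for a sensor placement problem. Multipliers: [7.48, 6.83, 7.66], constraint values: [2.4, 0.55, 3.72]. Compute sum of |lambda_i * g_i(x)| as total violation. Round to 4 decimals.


KKT complementary slackness check:
lambda_1 * g_1 = 7.48 * 2.4 = 17.952
lambda_2 * g_2 = 6.83 * 0.55 = 3.7565
lambda_3 * g_3 = 7.66 * 3.72 = 28.4952
Total violation = 17.952 + 3.7565 + 28.4952 = 50.2037


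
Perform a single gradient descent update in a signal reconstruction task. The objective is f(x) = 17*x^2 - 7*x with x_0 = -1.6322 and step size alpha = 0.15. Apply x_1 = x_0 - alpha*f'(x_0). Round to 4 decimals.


We compute the gradient at x_0 and apply the update.
f'(x) = 34*x - 7
f'(-1.6322) = 34*-1.6322 - 7 = -62.4948
x_1 = -1.6322 - 0.15*-62.4948 = 7.742
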